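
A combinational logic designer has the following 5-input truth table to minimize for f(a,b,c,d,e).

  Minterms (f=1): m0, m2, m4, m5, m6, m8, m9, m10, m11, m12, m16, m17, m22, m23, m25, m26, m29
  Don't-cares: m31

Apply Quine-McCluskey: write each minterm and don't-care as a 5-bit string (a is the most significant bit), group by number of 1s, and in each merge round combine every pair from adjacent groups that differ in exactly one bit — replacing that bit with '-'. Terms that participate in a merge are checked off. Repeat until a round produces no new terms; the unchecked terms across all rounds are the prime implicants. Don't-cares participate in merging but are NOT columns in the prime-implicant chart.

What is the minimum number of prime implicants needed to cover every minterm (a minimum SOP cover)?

[col 0] 00000*, 00010*, 00100*, 00101*, 00110*, 01000*, 01001*, 01010*, 01011*, 01100*, 10000*, 10001*, 10110*, 10111*, 11001*, 11010*, 11101*, 11111*
[col 1] -0000, -0110, -1001, -1010, 0-000*, 0-010*, 0-100*, 00-00*, 00-10*, 000-0*, 001-0*, 0010-, 01-00*, 010-0*, 010-1*, 0100-*, 0101-*, 1-001, 1-111, 1000-, 1011-, 11-01, 111-1
[col 2] 0--00, 0-0-0, 00--0, 010--
Prime implicants: -0000, -0110, -1001, -1010, 0--00, 0-0-0, 00--0, 0010-, 010--, 1-001, 1-111, 1000-, 1011-, 11-01, 111-1
PI chart (minterm → PIs covering it):
  0 | -0000,0--00,0-0-0,00--0
  2 | 0-0-0,00--0
  4 | 0--00,00--0,0010-
  5 | 0010-  (sole → essential)
  6 | -0110,00--0
  8 | 0--00,0-0-0,010--
  9 | -1001,010--
  10 | -1010,0-0-0,010--
  11 | 010--  (sole → essential)
  12 | 0--00  (sole → essential)
  16 | -0000,1000-
  17 | 1-001,1000-
  22 | -0110,1011-
  23 | 1-111,1011-
  25 | -1001,1-001,11-01
  26 | -1010  (sole → essential)
  29 | 11-01,111-1
Essential prime implicants: -1010, 0--00, 0010-, 010--
Petrick residual → 00--0, 1000-, 1011-, 11-01
Minimum SOP uses 8 PIs: bc'de' + a'd'e' + a'b'e' + a'b'cd' + a'bc' + ab'c'd' + ab'cd + abd'e

8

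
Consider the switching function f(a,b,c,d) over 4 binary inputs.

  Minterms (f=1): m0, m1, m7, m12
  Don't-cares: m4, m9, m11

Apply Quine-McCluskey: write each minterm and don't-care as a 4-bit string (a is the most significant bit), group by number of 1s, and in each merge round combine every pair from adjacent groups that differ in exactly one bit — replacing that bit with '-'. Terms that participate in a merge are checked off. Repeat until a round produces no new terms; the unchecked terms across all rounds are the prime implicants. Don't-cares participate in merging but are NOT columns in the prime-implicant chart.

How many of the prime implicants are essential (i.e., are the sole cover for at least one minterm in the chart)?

[col 0] 0000*, 0001*, 0100*, 0111, 1001*, 1011*, 1100*
[col 1] -001, -100, 0-00, 000-, 10-1
Prime implicants: -001, -100, 0-00, 000-, 0111, 10-1
PI chart (minterm → PIs covering it):
  0 | 0-00,000-
  1 | -001,000-
  7 | 0111  (sole → essential)
  12 | -100  (sole → essential)
Essential prime implicants: -100, 0111

2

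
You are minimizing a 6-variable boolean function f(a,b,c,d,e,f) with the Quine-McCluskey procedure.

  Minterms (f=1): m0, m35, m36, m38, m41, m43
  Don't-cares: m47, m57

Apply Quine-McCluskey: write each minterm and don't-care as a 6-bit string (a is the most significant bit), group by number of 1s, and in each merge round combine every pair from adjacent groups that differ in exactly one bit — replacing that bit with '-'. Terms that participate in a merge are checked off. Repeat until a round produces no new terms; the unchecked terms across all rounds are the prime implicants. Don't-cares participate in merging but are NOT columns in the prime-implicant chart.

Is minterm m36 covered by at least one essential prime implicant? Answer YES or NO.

YES

[col 0] 000000, 100011*, 100100*, 100110*, 101001*, 101011*, 101111*, 111001*
[col 1] 1-1001, 10-011, 1001-0, 101-11, 1010-1
Prime implicants: 000000, 1-1001, 10-011, 1001-0, 101-11, 1010-1
PI chart (minterm → PIs covering it):
  0 | 000000  (sole → essential)
  35 | 10-011  (sole → essential)
  36 | 1001-0  (sole → essential)
  38 | 1001-0  (sole → essential)
  41 | 1-1001,1010-1
  43 | 10-011,101-11,1010-1
Essential prime implicants: 000000, 10-011, 1001-0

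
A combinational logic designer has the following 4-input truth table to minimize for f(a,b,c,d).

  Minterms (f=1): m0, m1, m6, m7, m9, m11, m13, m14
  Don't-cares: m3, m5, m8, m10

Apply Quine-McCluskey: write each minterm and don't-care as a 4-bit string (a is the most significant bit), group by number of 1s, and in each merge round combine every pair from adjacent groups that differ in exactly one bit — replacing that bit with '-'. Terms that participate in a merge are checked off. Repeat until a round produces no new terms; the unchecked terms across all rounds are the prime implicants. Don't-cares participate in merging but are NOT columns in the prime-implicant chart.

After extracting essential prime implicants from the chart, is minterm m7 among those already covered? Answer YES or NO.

[col 0] 0000*, 0001*, 0011*, 0101*, 0110*, 0111*, 1000*, 1001*, 1010*, 1011*, 1101*, 1110*
[col 1] -000*, -001*, -011*, -101*, -110, 0-01*, 0-11*, 00-1*, 000-*, 01-1*, 011-, 1-01*, 1-10, 10-0*, 10-1*, 100-*, 101-*
[col 2] --01, -0-1, -00-, 0--1, 10--
Prime implicants: --01, -0-1, -00-, -110, 0--1, 011-, 1-10, 10--
PI chart (minterm → PIs covering it):
  0 | -00-  (sole → essential)
  1 | --01,-0-1,-00-,0--1
  6 | -110,011-
  7 | 0--1,011-
  9 | --01,-0-1,-00-,10--
  11 | -0-1,10--
  13 | --01  (sole → essential)
  14 | -110,1-10
Essential prime implicants: --01, -00-

NO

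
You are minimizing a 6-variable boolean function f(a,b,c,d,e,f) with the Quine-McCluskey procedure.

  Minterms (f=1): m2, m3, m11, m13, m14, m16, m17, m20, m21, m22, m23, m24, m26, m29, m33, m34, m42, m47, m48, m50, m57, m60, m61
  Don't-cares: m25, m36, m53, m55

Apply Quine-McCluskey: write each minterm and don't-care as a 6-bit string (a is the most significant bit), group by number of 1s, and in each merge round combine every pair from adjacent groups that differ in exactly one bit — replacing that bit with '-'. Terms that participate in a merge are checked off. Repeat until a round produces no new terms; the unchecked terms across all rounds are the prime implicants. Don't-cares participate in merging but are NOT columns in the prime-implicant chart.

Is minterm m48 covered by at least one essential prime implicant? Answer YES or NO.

size-2^0 implicants → 000010(✓)  000011(✓)  001011(✓)  001101(✓)  001110  010000(✓)  010001(✓)  010100(✓)  010101(✓)  010110(✓)  010111(✓)  011000(✓)  011001(✓)  011010(✓)  011101(✓)  100001  100010(✓)  100100  101010(✓)  101111  110000(✓)  110010(✓)  110101(✓)  110111(✓)  111001(✓)  111100(✓)  111101(✓)
size-2^1 implicants → -00010  -10000  -10101(✓)  -10111(✓)  -11001(✓)  -11101(✓)  0-1101  00-011  00001-  01-000(✓)  01-001(✓)  01-101(✓)  010-00(✓)  010-01(✓)  01000-(✓)  0101-0(✓)  0101-1(✓)  01010-(✓)  01011-(✓)  011-01(✓)  0110-0  01100-(✓)  1-0010  10-010  11-101(✓)  1100-0  1101-1(✓)  111-01(✓)  11110-
size-2^2 implicants → -1-101  -101-1  -11-01  01--01  01-00-  010-0-  0101--
Unchecked terms (primes): -00010, -1-101, -10000, -101-1, -11-01, 0-1101, 00-011, 00001-, 001110, 01--01, 01-00-, 010-0-, 0101--, 0110-0, 1-0010, 10-010, 100001, 100100, 101111, 1100-0, 11110-
Minterm coverage:
  m2 ⊆ -00010,00001-
  m3 ⊆ 00-011,00001-
  m11 ⊆ 00-011 [E]
  m13 ⊆ 0-1101 [E]
  m14 ⊆ 001110 [E]
  m16 ⊆ -10000,01-00-,010-0-
  m17 ⊆ 01--01,01-00-,010-0-
  m20 ⊆ 010-0-,0101--
  m21 ⊆ -1-101,-101-1,01--01,010-0-,0101--
  m22 ⊆ 0101-- [E]
  m23 ⊆ -101-1,0101--
  m24 ⊆ 01-00-,0110-0
  m26 ⊆ 0110-0 [E]
  m29 ⊆ -1-101,-11-01,0-1101,01--01
  m33 ⊆ 100001 [E]
  m34 ⊆ -00010,1-0010,10-010
  m42 ⊆ 10-010 [E]
  m47 ⊆ 101111 [E]
  m48 ⊆ -10000,1100-0
  m50 ⊆ 1-0010,1100-0
  m57 ⊆ -11-01 [E]
  m60 ⊆ 11110- [E]
  m61 ⊆ -1-101,-11-01,11110-
E = {-11-01, 0-1101, 00-011, 001110, 0101--, 0110-0, 10-010, 100001, 101111, 11110-}

NO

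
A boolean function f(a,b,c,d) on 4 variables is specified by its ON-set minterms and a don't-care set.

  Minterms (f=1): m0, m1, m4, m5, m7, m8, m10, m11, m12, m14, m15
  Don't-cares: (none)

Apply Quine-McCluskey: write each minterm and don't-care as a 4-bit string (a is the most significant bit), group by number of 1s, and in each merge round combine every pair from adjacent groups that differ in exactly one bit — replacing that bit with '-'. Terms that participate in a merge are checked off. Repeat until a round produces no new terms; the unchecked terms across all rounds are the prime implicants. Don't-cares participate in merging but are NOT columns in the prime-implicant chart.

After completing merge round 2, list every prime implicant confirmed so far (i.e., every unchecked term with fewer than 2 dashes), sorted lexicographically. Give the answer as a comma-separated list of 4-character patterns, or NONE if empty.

size-2^0 implicants → 0000(✓)  0001(✓)  0100(✓)  0101(✓)  0111(✓)  1000(✓)  1010(✓)  1011(✓)  1100(✓)  1110(✓)  1111(✓)
size-2^1 implicants → -000(✓)  -100(✓)  -111  0-00(✓)  0-01(✓)  000-(✓)  01-1  010-(✓)  1-00(✓)  1-10(✓)  1-11(✓)  10-0(✓)  101-(✓)  11-0(✓)  111-(✓)
size-2^2 implicants → --00  0-0-  1--0  1-1-
Unchecked terms (primes): --00, -111, 0-0-, 01-1, 1--0, 1-1-

-111, 01-1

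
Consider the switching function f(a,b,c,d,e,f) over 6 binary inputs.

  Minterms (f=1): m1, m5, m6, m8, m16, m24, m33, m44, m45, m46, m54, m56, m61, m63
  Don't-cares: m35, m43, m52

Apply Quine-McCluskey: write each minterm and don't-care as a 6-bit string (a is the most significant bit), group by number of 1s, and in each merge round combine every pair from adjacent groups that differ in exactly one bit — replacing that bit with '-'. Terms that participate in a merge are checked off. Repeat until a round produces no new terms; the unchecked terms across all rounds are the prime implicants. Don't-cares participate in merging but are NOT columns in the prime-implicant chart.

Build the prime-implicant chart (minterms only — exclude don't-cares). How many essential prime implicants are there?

8

[col 0] 000001*, 000101*, 000110, 001000*, 010000*, 011000*, 100001*, 100011*, 101011*, 101100*, 101101*, 101110*, 110100*, 110110*, 111000*, 111101*, 111111*
[col 1] -00001, -11000, 0-1000, 000-01, 01-000, 1-1101, 10-011, 1000-1, 1011-0, 10110-, 1101-0, 1111-1
Prime implicants: -00001, -11000, 0-1000, 000-01, 000110, 01-000, 1-1101, 10-011, 1000-1, 1011-0, 10110-, 1101-0, 1111-1
PI chart (minterm → PIs covering it):
  1 | -00001,000-01
  5 | 000-01  (sole → essential)
  6 | 000110  (sole → essential)
  8 | 0-1000  (sole → essential)
  16 | 01-000  (sole → essential)
  24 | -11000,0-1000,01-000
  33 | -00001,1000-1
  44 | 1011-0,10110-
  45 | 1-1101,10110-
  46 | 1011-0  (sole → essential)
  54 | 1101-0  (sole → essential)
  56 | -11000  (sole → essential)
  61 | 1-1101,1111-1
  63 | 1111-1  (sole → essential)
Essential prime implicants: -11000, 0-1000, 000-01, 000110, 01-000, 1011-0, 1101-0, 1111-1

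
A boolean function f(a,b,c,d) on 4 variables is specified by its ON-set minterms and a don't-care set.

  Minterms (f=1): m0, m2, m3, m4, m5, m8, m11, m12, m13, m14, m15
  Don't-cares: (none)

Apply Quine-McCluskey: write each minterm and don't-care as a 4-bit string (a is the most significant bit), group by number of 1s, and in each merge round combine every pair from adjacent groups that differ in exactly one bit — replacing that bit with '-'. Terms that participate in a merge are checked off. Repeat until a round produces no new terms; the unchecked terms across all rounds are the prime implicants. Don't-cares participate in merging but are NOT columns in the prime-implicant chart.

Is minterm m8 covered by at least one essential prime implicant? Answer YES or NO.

YES

[col 0] 0000*, 0010*, 0011*, 0100*, 0101*, 1000*, 1011*, 1100*, 1101*, 1110*, 1111*
[col 1] -000*, -011, -100*, -101*, 0-00*, 00-0, 001-, 010-*, 1-00*, 1-11, 11-0*, 11-1*, 110-*, 111-*
[col 2] --00, -10-, 11--
Prime implicants: --00, -011, -10-, 00-0, 001-, 1-11, 11--
PI chart (minterm → PIs covering it):
  0 | --00,00-0
  2 | 00-0,001-
  3 | -011,001-
  4 | --00,-10-
  5 | -10-  (sole → essential)
  8 | --00  (sole → essential)
  11 | -011,1-11
  12 | --00,-10-,11--
  13 | -10-,11--
  14 | 11--  (sole → essential)
  15 | 1-11,11--
Essential prime implicants: --00, -10-, 11--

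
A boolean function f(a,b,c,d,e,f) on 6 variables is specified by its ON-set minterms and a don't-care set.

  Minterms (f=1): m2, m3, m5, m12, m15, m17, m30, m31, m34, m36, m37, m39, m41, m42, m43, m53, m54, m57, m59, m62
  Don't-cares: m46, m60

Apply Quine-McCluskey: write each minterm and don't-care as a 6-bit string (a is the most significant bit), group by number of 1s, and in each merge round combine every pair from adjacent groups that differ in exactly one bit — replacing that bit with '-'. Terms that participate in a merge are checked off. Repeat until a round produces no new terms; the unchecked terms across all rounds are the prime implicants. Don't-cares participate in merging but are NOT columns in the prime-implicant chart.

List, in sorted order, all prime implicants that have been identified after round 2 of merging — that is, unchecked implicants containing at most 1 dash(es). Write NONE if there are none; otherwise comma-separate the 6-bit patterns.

-00010, -00101, -11110, 0-1111, 00001-, 001100, 010001, 01111-, 1-0101, 1-1110, 10-010, 1001-1, 10010-, 101-10, 10101-, 11-110, 1111-0

Round 0: 000010✓ 000011✓ 000101✓ 001100 001111✓ 010001 011110✓ 011111✓ 100010✓ 100100✓ 100101✓ 100111✓ 101001✓ 101010✓ 101011✓ 101110✓ 110101✓ 110110✓ 111001✓ 111011✓ 111100✓ 111110✓
Round 1: -00010 -00101 -11110 0-1111 00001- 01111- 1-0101 1-1001✓ 1-1011✓ 1-1110 10-010 1001-1 10010- 101-10 1010-1✓ 10101- 11-110 1110-1✓ 1111-0
Round 2: 1-10-1
PIs = {-00010, -00101, -11110, 0-1111, 00001-, 001100, 010001, 01111-, 1-0101, 1-10-1, 1-1110, 10-010, 1001-1, 10010-, 101-10, 10101-, 11-110, 1111-0}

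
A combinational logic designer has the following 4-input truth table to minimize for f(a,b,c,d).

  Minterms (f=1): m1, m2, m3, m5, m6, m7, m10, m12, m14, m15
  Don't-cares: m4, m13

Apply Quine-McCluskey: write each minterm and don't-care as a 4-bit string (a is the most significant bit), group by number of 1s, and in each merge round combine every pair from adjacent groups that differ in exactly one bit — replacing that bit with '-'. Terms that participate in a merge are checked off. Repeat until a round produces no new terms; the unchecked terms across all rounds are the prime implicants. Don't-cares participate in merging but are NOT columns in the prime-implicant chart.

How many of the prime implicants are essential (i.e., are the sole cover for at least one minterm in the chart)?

[col 0] 0001*, 0010*, 0011*, 0100*, 0101*, 0110*, 0111*, 1010*, 1100*, 1101*, 1110*, 1111*
[col 1] -010*, -100*, -101*, -110*, -111*, 0-01*, 0-10*, 0-11*, 00-1*, 001-*, 01-0*, 01-1*, 010-*, 011-*, 1-10*, 11-0*, 11-1*, 110-*, 111-*
[col 2] --10, -1-0*, -1-1*, -10-*, -11-*, 0--1, 0-1-, 01--*, 11--*
[col 3] -1--
Prime implicants: --10, -1--, 0--1, 0-1-
PI chart (minterm → PIs covering it):
  1 | 0--1  (sole → essential)
  2 | --10,0-1-
  3 | 0--1,0-1-
  5 | -1--,0--1
  6 | --10,-1--,0-1-
  7 | -1--,0--1,0-1-
  10 | --10  (sole → essential)
  12 | -1--  (sole → essential)
  14 | --10,-1--
  15 | -1--  (sole → essential)
Essential prime implicants: --10, -1--, 0--1

3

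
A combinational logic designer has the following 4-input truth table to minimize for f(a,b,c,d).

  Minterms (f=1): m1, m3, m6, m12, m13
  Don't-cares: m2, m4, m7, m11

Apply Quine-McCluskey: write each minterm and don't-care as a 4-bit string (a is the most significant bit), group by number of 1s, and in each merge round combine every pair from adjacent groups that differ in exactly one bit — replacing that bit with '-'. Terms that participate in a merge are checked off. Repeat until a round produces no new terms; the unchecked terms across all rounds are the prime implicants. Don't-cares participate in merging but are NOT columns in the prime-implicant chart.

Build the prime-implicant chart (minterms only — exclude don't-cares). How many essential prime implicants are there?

Round 0: 0001✓ 0010✓ 0011✓ 0100✓ 0110✓ 0111✓ 1011✓ 1100✓ 1101✓
Round 1: -011 -100 0-10✓ 0-11✓ 00-1 001-✓ 01-0 011-✓ 110-
Round 2: 0-1-
PIs = {-011, -100, 0-1-, 00-1, 01-0, 110-}
Coverage chart:
  m1: 00-1 ←essential
  m3: -011,0-1-,00-1
  m6: 0-1-,01-0
  m12: -100,110-
  m13: 110- ←essential
Essential: 00-1, 110-

2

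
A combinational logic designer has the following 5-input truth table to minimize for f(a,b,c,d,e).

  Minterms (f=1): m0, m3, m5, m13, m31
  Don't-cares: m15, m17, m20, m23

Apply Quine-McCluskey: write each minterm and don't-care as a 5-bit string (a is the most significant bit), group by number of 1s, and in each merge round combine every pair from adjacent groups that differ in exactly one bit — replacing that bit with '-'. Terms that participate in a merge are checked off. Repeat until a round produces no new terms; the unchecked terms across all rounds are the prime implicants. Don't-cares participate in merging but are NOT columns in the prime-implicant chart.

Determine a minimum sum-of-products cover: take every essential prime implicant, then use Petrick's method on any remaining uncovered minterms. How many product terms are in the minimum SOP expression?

4

[col 0] 00000, 00011, 00101*, 01101*, 01111*, 10001, 10100, 10111*, 11111*
[col 1] -1111, 0-101, 011-1, 1-111
Prime implicants: -1111, 0-101, 00000, 00011, 011-1, 1-111, 10001, 10100
PI chart (minterm → PIs covering it):
  0 | 00000  (sole → essential)
  3 | 00011  (sole → essential)
  5 | 0-101  (sole → essential)
  13 | 0-101,011-1
  31 | -1111,1-111
Essential prime implicants: 0-101, 00000, 00011
Petrick residual → -1111
Minimum SOP uses 4 PIs: bcde + a'cd'e + a'b'c'd'e' + a'b'c'de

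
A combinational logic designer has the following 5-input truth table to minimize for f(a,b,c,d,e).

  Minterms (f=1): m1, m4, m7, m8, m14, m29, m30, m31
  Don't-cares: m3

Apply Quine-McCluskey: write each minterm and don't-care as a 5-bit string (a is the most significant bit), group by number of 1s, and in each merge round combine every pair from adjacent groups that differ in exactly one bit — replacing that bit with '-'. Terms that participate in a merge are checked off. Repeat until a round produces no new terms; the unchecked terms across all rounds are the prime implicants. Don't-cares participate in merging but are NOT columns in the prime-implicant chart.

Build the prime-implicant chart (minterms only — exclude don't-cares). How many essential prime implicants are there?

6

Round 0: 00001✓ 00011✓ 00100 00111✓ 01000 01110✓ 11101✓ 11110✓ 11111✓
Round 1: -1110 00-11 000-1 111-1 1111-
PIs = {-1110, 00-11, 000-1, 00100, 01000, 111-1, 1111-}
Coverage chart:
  m1: 000-1 ←essential
  m4: 00100 ←essential
  m7: 00-11 ←essential
  m8: 01000 ←essential
  m14: -1110 ←essential
  m29: 111-1 ←essential
  m30: -1110,1111-
  m31: 111-1,1111-
Essential: -1110, 00-11, 000-1, 00100, 01000, 111-1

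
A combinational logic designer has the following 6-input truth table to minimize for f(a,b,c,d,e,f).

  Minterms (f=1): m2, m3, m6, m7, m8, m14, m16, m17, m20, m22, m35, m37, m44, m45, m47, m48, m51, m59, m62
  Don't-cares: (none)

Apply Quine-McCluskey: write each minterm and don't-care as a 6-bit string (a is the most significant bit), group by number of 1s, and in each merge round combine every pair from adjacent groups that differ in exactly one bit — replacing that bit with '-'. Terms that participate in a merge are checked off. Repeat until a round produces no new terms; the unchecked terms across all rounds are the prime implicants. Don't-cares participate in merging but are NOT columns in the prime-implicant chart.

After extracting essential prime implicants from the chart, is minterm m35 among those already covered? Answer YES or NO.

Round 0: 000010✓ 000011✓ 000110✓ 000111✓ 001000 001110✓ 010000✓ 010001✓ 010100✓ 010110✓ 100011✓ 100101✓ 101100✓ 101101✓ 101111✓ 110000✓ 110011✓ 111011✓ 111110
Round 1: -00011 -10000 0-0110 00-110 000-10✓ 000-11✓ 00001-✓ 00011-✓ 010-00 01000- 0101-0 1-0011 10-101 1011-1 10110- 11-011
Round 2: 000-1-
PIs = {-00011, -10000, 0-0110, 00-110, 000-1-, 001000, 010-00, 01000-, 0101-0, 1-0011, 10-101, 1011-1, 10110-, 11-011, 111110}
Coverage chart:
  m2: 000-1- ←essential
  m3: -00011,000-1-
  m6: 0-0110,00-110,000-1-
  m7: 000-1- ←essential
  m8: 001000 ←essential
  m14: 00-110 ←essential
  m16: -10000,010-00,01000-
  m17: 01000- ←essential
  m20: 010-00,0101-0
  m22: 0-0110,0101-0
  m35: -00011,1-0011
  m37: 10-101 ←essential
  m44: 10110- ←essential
  m45: 10-101,1011-1,10110-
  m47: 1011-1 ←essential
  m48: -10000 ←essential
  m51: 1-0011,11-011
  m59: 11-011 ←essential
  m62: 111110 ←essential
Essential: -10000, 00-110, 000-1-, 001000, 01000-, 10-101, 1011-1, 10110-, 11-011, 111110

NO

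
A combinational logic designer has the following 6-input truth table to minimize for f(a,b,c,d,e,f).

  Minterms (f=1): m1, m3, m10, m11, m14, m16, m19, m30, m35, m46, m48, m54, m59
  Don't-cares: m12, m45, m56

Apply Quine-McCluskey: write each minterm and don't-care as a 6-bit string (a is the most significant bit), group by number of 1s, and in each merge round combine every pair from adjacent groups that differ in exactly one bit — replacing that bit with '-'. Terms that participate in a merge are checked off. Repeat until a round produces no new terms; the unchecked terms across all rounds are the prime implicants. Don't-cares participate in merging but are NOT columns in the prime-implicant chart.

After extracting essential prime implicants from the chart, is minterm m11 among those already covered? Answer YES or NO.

Round 0: 000001✓ 000011✓ 001010✓ 001011✓ 001100✓ 001110✓ 010000✓ 010011✓ 011110✓ 100011✓ 101101 101110✓ 110000✓ 110110 111000✓ 111011
Round 1: -00011 -01110 -10000 0-0011 0-1110 00-011 0000-1 001-10 00101- 0011-0 11-000
PIs = {-00011, -01110, -10000, 0-0011, 0-1110, 00-011, 0000-1, 001-10, 00101-, 0011-0, 101101, 11-000, 110110, 111011}
Coverage chart:
  m1: 0000-1 ←essential
  m3: -00011,0-0011,00-011,0000-1
  m10: 001-10,00101-
  m11: 00-011,00101-
  m14: -01110,0-1110,001-10,0011-0
  m16: -10000 ←essential
  m19: 0-0011 ←essential
  m30: 0-1110 ←essential
  m35: -00011 ←essential
  m46: -01110 ←essential
  m48: -10000,11-000
  m54: 110110 ←essential
  m59: 111011 ←essential
Essential: -00011, -01110, -10000, 0-0011, 0-1110, 0000-1, 110110, 111011

NO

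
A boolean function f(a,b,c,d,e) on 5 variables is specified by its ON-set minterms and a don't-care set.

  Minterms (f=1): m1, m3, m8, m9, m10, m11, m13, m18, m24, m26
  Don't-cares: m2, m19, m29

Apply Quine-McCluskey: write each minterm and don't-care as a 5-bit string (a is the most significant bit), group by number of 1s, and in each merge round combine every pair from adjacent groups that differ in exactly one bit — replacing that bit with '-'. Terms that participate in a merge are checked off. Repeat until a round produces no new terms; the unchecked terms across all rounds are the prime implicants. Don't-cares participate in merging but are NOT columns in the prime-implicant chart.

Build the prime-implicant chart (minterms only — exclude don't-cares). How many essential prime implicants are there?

Round 0: 00001✓ 00010✓ 00011✓ 01000✓ 01001✓ 01010✓ 01011✓ 01101✓ 10010✓ 10011✓ 11000✓ 11010✓ 11101✓
Round 1: -0010✓ -0011✓ -1000✓ -1010✓ -1101 0-001✓ 0-010✓ 0-011✓ 000-1✓ 0001-✓ 01-01 010-0✓ 010-1✓ 0100-✓ 0101-✓ 1-010✓ 1001-✓ 110-0✓
Round 2: --010 -001- -10-0 0-0-1 0-01- 010--
PIs = {--010, -001-, -10-0, -1101, 0-0-1, 0-01-, 01-01, 010--}
Coverage chart:
  m1: 0-0-1 ←essential
  m3: -001-,0-0-1,0-01-
  m8: -10-0,010--
  m9: 0-0-1,01-01,010--
  m10: --010,-10-0,0-01-,010--
  m11: 0-0-1,0-01-,010--
  m13: -1101,01-01
  m18: --010,-001-
  m24: -10-0 ←essential
  m26: --010,-10-0
Essential: -10-0, 0-0-1

2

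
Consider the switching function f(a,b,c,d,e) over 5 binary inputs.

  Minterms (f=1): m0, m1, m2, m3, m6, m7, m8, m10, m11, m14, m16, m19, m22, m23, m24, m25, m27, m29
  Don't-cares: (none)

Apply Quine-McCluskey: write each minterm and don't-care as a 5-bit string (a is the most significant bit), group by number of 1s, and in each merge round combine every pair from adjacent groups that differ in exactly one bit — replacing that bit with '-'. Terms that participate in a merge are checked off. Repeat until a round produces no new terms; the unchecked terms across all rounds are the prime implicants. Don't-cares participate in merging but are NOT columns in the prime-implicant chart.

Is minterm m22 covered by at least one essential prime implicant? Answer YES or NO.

YES

size-2^0 implicants → 00000(✓)  00001(✓)  00010(✓)  00011(✓)  00110(✓)  00111(✓)  01000(✓)  01010(✓)  01011(✓)  01110(✓)  10000(✓)  10011(✓)  10110(✓)  10111(✓)  11000(✓)  11001(✓)  11011(✓)  11101(✓)
size-2^1 implicants → -0000(✓)  -0011(✓)  -0110(✓)  -0111(✓)  -1000(✓)  -1011(✓)  0-000(✓)  0-010(✓)  0-011(✓)  0-110(✓)  00-10(✓)  00-11(✓)  000-0(✓)  000-1(✓)  0000-(✓)  0001-(✓)  0011-(✓)  01-10(✓)  010-0(✓)  0101-(✓)  1-000(✓)  1-011(✓)  10-11(✓)  1011-(✓)  11-01  110-1  1100-
size-2^2 implicants → --000  --011  -0-11  -011-  0--10  0-0-0  0-01-  00-1-  000--
Unchecked terms (primes): --000, --011, -0-11, -011-, 0--10, 0-0-0, 0-01-, 00-1-, 000--, 11-01, 110-1, 1100-
Minterm coverage:
  m0 ⊆ --000,0-0-0,000--
  m1 ⊆ 000-- [E]
  m2 ⊆ 0--10,0-0-0,0-01-,00-1-,000--
  m3 ⊆ --011,-0-11,0-01-,00-1-,000--
  m6 ⊆ -011-,0--10,00-1-
  m7 ⊆ -0-11,-011-,00-1-
  m8 ⊆ --000,0-0-0
  m10 ⊆ 0--10,0-0-0,0-01-
  m11 ⊆ --011,0-01-
  m14 ⊆ 0--10 [E]
  m16 ⊆ --000 [E]
  m19 ⊆ --011,-0-11
  m22 ⊆ -011- [E]
  m23 ⊆ -0-11,-011-
  m24 ⊆ --000,1100-
  m25 ⊆ 11-01,110-1,1100-
  m27 ⊆ --011,110-1
  m29 ⊆ 11-01 [E]
E = {--000, -011-, 0--10, 000--, 11-01}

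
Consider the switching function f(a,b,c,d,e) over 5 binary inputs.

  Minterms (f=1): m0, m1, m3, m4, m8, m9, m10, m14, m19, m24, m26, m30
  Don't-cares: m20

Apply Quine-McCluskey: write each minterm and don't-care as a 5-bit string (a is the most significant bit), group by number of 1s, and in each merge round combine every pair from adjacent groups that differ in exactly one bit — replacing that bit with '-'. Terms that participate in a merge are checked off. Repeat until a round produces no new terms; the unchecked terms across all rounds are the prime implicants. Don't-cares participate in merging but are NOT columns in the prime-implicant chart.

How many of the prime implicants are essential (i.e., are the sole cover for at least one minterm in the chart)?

[col 0] 00000*, 00001*, 00011*, 00100*, 01000*, 01001*, 01010*, 01110*, 10011*, 10100*, 11000*, 11010*, 11110*
[col 1] -0011, -0100, -1000*, -1010*, -1110*, 0-000*, 0-001*, 00-00, 000-1, 0000-*, 01-10*, 010-0*, 0100-*, 11-10*, 110-0*
[col 2] -1-10, -10-0, 0-00-
Prime implicants: -0011, -0100, -1-10, -10-0, 0-00-, 00-00, 000-1
PI chart (minterm → PIs covering it):
  0 | 0-00-,00-00
  1 | 0-00-,000-1
  3 | -0011,000-1
  4 | -0100,00-00
  8 | -10-0,0-00-
  9 | 0-00-  (sole → essential)
  10 | -1-10,-10-0
  14 | -1-10  (sole → essential)
  19 | -0011  (sole → essential)
  24 | -10-0  (sole → essential)
  26 | -1-10,-10-0
  30 | -1-10  (sole → essential)
Essential prime implicants: -0011, -1-10, -10-0, 0-00-

4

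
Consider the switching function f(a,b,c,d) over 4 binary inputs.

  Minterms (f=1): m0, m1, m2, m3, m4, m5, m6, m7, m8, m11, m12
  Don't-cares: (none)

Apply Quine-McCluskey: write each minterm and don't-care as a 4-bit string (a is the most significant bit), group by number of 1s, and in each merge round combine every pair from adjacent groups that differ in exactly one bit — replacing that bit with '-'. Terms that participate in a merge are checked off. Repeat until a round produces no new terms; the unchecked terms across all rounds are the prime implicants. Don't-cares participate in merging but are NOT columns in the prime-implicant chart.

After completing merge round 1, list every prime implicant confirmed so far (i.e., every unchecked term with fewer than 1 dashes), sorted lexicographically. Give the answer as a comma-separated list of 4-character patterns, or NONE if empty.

Round 0: 0000✓ 0001✓ 0010✓ 0011✓ 0100✓ 0101✓ 0110✓ 0111✓ 1000✓ 1011✓ 1100✓
Round 1: -000✓ -011 -100✓ 0-00✓ 0-01✓ 0-10✓ 0-11✓ 00-0✓ 00-1✓ 000-✓ 001-✓ 01-0✓ 01-1✓ 010-✓ 011-✓ 1-00✓
Round 2: --00 0--0✓ 0--1✓ 0-0-✓ 0-1-✓ 00--✓ 01--✓
Round 3: 0---
PIs = {--00, -011, 0---}

NONE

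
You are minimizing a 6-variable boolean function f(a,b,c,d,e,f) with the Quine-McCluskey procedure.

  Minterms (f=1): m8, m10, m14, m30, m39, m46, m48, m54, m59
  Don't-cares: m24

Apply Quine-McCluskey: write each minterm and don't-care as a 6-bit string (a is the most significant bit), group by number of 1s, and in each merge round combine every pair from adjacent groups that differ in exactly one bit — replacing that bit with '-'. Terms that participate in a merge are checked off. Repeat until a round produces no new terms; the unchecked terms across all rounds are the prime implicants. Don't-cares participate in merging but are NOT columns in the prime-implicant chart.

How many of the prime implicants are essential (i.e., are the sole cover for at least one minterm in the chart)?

size-2^0 implicants → 001000(✓)  001010(✓)  001110(✓)  011000(✓)  011110(✓)  100111  101110(✓)  110000  110110  111011
size-2^1 implicants → -01110  0-1000  0-1110  001-10  0010-0
Unchecked terms (primes): -01110, 0-1000, 0-1110, 001-10, 0010-0, 100111, 110000, 110110, 111011
Minterm coverage:
  m8 ⊆ 0-1000,0010-0
  m10 ⊆ 001-10,0010-0
  m14 ⊆ -01110,0-1110,001-10
  m30 ⊆ 0-1110 [E]
  m39 ⊆ 100111 [E]
  m46 ⊆ -01110 [E]
  m48 ⊆ 110000 [E]
  m54 ⊆ 110110 [E]
  m59 ⊆ 111011 [E]
E = {-01110, 0-1110, 100111, 110000, 110110, 111011}

6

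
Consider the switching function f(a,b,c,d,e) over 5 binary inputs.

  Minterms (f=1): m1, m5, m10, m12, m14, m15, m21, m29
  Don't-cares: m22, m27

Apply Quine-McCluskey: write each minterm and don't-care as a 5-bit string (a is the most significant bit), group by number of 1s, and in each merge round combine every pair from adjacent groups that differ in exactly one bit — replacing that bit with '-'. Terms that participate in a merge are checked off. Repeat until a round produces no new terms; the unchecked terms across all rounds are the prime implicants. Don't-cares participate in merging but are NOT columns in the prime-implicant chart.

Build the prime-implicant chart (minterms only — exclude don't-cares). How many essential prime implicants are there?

5

[col 0] 00001*, 00101*, 01010*, 01100*, 01110*, 01111*, 10101*, 10110, 11011, 11101*
[col 1] -0101, 00-01, 01-10, 011-0, 0111-, 1-101
Prime implicants: -0101, 00-01, 01-10, 011-0, 0111-, 1-101, 10110, 11011
PI chart (minterm → PIs covering it):
  1 | 00-01  (sole → essential)
  5 | -0101,00-01
  10 | 01-10  (sole → essential)
  12 | 011-0  (sole → essential)
  14 | 01-10,011-0,0111-
  15 | 0111-  (sole → essential)
  21 | -0101,1-101
  29 | 1-101  (sole → essential)
Essential prime implicants: 00-01, 01-10, 011-0, 0111-, 1-101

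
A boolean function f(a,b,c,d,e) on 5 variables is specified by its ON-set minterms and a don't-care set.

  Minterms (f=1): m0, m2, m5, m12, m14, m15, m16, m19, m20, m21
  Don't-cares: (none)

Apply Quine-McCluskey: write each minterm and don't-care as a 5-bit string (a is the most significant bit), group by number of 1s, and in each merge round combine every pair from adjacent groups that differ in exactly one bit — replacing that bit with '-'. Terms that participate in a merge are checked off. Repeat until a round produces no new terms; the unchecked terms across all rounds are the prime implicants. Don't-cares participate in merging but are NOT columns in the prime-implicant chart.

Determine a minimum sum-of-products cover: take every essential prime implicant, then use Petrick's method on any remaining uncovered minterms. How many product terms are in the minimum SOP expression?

6

Round 0: 00000✓ 00010✓ 00101✓ 01100✓ 01110✓ 01111✓ 10000✓ 10011 10100✓ 10101✓
Round 1: -0000 -0101 000-0 011-0 0111- 10-00 1010-
PIs = {-0000, -0101, 000-0, 011-0, 0111-, 10-00, 10011, 1010-}
Coverage chart:
  m0: -0000,000-0
  m2: 000-0 ←essential
  m5: -0101 ←essential
  m12: 011-0 ←essential
  m14: 011-0,0111-
  m15: 0111- ←essential
  m16: -0000,10-00
  m19: 10011 ←essential
  m20: 10-00,1010-
  m21: -0101,1010-
Essential: -0101, 000-0, 011-0, 0111-, 10011
Petrick residual → 10-00
Min cover (6 terms): b'cd'e + a'b'c'e' + a'bce' + a'bcd + ab'd'e' + ab'c'de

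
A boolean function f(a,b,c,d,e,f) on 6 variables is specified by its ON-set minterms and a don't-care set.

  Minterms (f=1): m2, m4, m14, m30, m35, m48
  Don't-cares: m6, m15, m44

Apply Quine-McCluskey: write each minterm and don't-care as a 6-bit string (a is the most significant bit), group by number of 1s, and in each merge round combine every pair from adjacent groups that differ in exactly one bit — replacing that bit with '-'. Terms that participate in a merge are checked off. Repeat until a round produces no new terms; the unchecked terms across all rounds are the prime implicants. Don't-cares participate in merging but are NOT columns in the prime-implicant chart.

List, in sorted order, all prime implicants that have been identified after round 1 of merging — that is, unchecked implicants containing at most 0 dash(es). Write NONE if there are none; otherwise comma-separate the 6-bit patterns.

100011, 101100, 110000

[col 0] 000010*, 000100*, 000110*, 001110*, 001111*, 011110*, 100011, 101100, 110000
[col 1] 0-1110, 00-110, 000-10, 0001-0, 00111-
Prime implicants: 0-1110, 00-110, 000-10, 0001-0, 00111-, 100011, 101100, 110000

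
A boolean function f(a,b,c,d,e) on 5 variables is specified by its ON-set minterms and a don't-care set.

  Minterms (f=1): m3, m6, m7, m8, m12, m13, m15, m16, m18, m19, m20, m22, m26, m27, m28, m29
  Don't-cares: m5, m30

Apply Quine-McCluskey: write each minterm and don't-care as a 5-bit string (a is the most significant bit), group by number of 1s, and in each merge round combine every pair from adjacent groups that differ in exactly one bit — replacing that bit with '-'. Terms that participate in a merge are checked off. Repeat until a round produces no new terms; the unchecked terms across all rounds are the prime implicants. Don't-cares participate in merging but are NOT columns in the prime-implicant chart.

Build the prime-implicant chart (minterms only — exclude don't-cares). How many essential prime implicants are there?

[col 0] 00011*, 00101*, 00110*, 00111*, 01000*, 01100*, 01101*, 01111*, 10000*, 10010*, 10011*, 10100*, 10110*, 11010*, 11011*, 11100*, 11101*, 11110*
[col 1] -0011, -0110, -1100*, -1101*, 0-101*, 0-111*, 00-11, 001-1*, 0011-, 01-00, 011-1*, 0110-*, 1-010*, 1-011*, 1-100*, 1-110*, 10-00*, 10-10*, 100-0*, 1001-*, 101-0*, 11-10*, 1101-*, 111-0*, 1110-*
[col 2] -110-, 0-1-1, 1--10, 1-01-, 1-1-0, 10--0
Prime implicants: -0011, -0110, -110-, 0-1-1, 00-11, 0011-, 01-00, 1--10, 1-01-, 1-1-0, 10--0
PI chart (minterm → PIs covering it):
  3 | -0011,00-11
  6 | -0110,0011-
  7 | 0-1-1,00-11,0011-
  8 | 01-00  (sole → essential)
  12 | -110-,01-00
  13 | -110-,0-1-1
  15 | 0-1-1  (sole → essential)
  16 | 10--0  (sole → essential)
  18 | 1--10,1-01-,10--0
  19 | -0011,1-01-
  20 | 1-1-0,10--0
  22 | -0110,1--10,1-1-0,10--0
  26 | 1--10,1-01-
  27 | 1-01-  (sole → essential)
  28 | -110-,1-1-0
  29 | -110-  (sole → essential)
Essential prime implicants: -110-, 0-1-1, 01-00, 1-01-, 10--0

5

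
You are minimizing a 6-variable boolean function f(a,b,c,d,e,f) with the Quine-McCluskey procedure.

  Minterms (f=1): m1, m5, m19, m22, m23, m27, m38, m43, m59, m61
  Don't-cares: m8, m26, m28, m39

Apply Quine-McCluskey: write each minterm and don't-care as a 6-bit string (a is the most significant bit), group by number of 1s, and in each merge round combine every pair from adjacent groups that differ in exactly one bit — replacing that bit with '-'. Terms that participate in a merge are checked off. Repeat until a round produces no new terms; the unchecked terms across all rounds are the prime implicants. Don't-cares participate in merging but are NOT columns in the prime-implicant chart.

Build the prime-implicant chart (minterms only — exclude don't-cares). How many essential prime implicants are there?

5

[col 0] 000001*, 000101*, 001000, 010011*, 010110*, 010111*, 011010*, 011011*, 011100, 100110*, 100111*, 101011*, 111011*, 111101
[col 1] -11011, 000-01, 01-011, 010-11, 01011-, 01101-, 1-1011, 10011-
Prime implicants: -11011, 000-01, 001000, 01-011, 010-11, 01011-, 01101-, 011100, 1-1011, 10011-, 111101
PI chart (minterm → PIs covering it):
  1 | 000-01  (sole → essential)
  5 | 000-01  (sole → essential)
  19 | 01-011,010-11
  22 | 01011-  (sole → essential)
  23 | 010-11,01011-
  27 | -11011,01-011,01101-
  38 | 10011-  (sole → essential)
  43 | 1-1011  (sole → essential)
  59 | -11011,1-1011
  61 | 111101  (sole → essential)
Essential prime implicants: 000-01, 01011-, 1-1011, 10011-, 111101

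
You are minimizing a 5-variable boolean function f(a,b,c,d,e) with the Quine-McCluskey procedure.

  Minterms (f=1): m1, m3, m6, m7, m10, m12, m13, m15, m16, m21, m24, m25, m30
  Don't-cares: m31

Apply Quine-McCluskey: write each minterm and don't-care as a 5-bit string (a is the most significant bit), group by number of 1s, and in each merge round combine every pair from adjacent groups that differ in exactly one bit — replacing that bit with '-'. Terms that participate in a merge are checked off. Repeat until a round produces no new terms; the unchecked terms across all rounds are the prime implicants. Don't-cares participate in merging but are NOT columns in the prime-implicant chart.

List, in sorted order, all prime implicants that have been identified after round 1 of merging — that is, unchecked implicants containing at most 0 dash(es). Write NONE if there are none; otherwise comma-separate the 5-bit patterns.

01010, 10101

Round 0: 00001✓ 00011✓ 00110✓ 00111✓ 01010 01100✓ 01101✓ 01111✓ 10000✓ 10101 11000✓ 11001✓ 11110✓ 11111✓
Round 1: -1111 0-111 00-11 000-1 0011- 011-1 0110- 1-000 1100- 1111-
PIs = {-1111, 0-111, 00-11, 000-1, 0011-, 01010, 011-1, 0110-, 1-000, 10101, 1100-, 1111-}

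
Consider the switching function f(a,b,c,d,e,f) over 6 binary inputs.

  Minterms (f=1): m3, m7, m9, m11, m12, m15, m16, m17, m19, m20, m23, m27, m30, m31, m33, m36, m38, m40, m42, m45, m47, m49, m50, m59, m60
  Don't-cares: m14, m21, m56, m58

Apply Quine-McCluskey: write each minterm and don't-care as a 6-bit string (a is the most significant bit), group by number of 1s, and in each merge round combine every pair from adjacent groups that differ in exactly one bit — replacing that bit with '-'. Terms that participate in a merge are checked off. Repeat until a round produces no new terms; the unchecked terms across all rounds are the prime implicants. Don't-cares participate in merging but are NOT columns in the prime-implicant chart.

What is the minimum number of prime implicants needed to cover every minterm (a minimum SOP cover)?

12

size-2^0 implicants → 000011(✓)  000111(✓)  001001(✓)  001011(✓)  001100(✓)  001110(✓)  001111(✓)  010000(✓)  010001(✓)  010011(✓)  010100(✓)  010101(✓)  010111(✓)  011011(✓)  011110(✓)  011111(✓)  100001(✓)  100100(✓)  100110(✓)  101000(✓)  101010(✓)  101101(✓)  101111(✓)  110001(✓)  110010(✓)  111000(✓)  111010(✓)  111011(✓)  111100(✓)
size-2^1 implicants → -01111  -10001  -11011  0-0011(✓)  0-0111(✓)  0-1011(✓)  0-1110(✓)  0-1111(✓)  00-011(✓)  00-111(✓)  000-11(✓)  001-11(✓)  0010-1  0011-0  00111-(✓)  01-011(✓)  01-111(✓)  010-00(✓)  010-01(✓)  010-11(✓)  0100-1(✓)  01000-(✓)  0101-1(✓)  01010-(✓)  011-11(✓)  01111-(✓)  1-0001  1-1000(✓)  1-1010(✓)  1001-0  1010-0(✓)  1011-1  11-010  111-00  1110-0(✓)  11101-
size-2^2 implicants → 0--011(✓)  0--111(✓)  0-0-11(✓)  0-1-11(✓)  0-111-  00--11(✓)  01--11(✓)  010--1  010-0-  1-10-0
size-2^3 implicants → 0---11
Unchecked terms (primes): -01111, -10001, -11011, 0---11, 0-111-, 0010-1, 0011-0, 010--1, 010-0-, 1-0001, 1-10-0, 1001-0, 1011-1, 11-010, 111-00, 11101-
Minterm coverage:
  m3 ⊆ 0---11 [E]
  m7 ⊆ 0---11 [E]
  m9 ⊆ 0010-1 [E]
  m11 ⊆ 0---11,0010-1
  m12 ⊆ 0011-0 [E]
  m15 ⊆ -01111,0---11,0-111-
  m16 ⊆ 010-0- [E]
  m17 ⊆ -10001,010--1,010-0-
  m19 ⊆ 0---11,010--1
  m20 ⊆ 010-0- [E]
  m23 ⊆ 0---11,010--1
  m27 ⊆ -11011,0---11
  m30 ⊆ 0-111- [E]
  m31 ⊆ 0---11,0-111-
  m33 ⊆ 1-0001 [E]
  m36 ⊆ 1001-0 [E]
  m38 ⊆ 1001-0 [E]
  m40 ⊆ 1-10-0 [E]
  m42 ⊆ 1-10-0 [E]
  m45 ⊆ 1011-1 [E]
  m47 ⊆ -01111,1011-1
  m49 ⊆ -10001,1-0001
  m50 ⊆ 11-010 [E]
  m59 ⊆ -11011,11101-
  m60 ⊆ 111-00 [E]
E = {0---11, 0-111-, 0010-1, 0011-0, 010-0-, 1-0001, 1-10-0, 1001-0, 1011-1, 11-010, 111-00}
Petrick residual → -11011
Cover = bcd'ef + a'ef + a'cde + a'b'cd'f + a'b'cdf' + a'bc'e' + ac'd'e'f + acd'f' + ab'c'df' + ab'cdf + abd'ef' + abce'f'  |cover|=12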